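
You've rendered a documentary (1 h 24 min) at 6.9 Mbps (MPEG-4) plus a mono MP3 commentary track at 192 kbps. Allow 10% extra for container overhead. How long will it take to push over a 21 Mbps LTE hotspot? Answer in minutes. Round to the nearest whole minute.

31 minutes

1 h 24 min = 84 min = 5040 s
Audio: 192 kbps = 0.192 Mbps.
Total bitrate: 7.092 Mbps.
File: 7.092 Mbps × 5040 s = 35743.7 Mb.
With 10% container overhead: ×1.10. → 39318.0 Mb.
At 21 Mbps: 39318.0 / 21 = 1872.3 s ≈ 31.2 minutes.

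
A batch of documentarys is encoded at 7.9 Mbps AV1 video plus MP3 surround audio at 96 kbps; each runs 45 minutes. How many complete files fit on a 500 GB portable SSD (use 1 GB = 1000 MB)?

185

45 min = 2700 s
Audio: 96 kbps = 0.096 Mbps.
Total bitrate: 7.996 Mbps.
Per item: 7.996 Mbps × 2700 s = 21,589 Mb = 2,699 MB.
Capacity: 500 GB = 4,000,000 Mb; 185.28 items → 185 complete.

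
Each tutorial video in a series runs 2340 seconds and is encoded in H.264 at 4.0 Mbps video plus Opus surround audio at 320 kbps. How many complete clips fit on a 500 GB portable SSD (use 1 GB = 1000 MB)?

Audio: 320 kbps = 0.320 Mbps.
Total bitrate: 4.320 Mbps.
Per item: 4.320 Mbps × 2340 s = 10,109 Mb = 1,264 MB.
Capacity: 500 GB = 4,000,000 Mb; 395.69 items → 395 complete.

395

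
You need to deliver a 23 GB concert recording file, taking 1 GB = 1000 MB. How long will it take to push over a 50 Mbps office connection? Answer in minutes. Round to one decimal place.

61.3 minutes

File: 23 GB = 184000.0 Mb.
At 50 Mbps: 184000.0 / 50 = 3680.0 s ≈ 61.3 minutes.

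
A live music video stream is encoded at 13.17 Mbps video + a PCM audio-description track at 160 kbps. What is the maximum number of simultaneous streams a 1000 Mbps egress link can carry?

Audio: 160 kbps = 0.160 Mbps.
Per-viewer media rate: 13.330 Mbps.
1000 Mbps = 1,000 Mbps; 1,000 / 13.330 = 75.02 → 75 viewers.

75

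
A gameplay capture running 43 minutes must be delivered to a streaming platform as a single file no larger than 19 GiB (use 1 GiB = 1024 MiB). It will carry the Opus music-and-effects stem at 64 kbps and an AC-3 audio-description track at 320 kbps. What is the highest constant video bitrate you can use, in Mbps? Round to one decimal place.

Budget: 19 GiB = 163208.8 Mb.
43 min = 2580 s
Total bitrate budget: 163208.8 Mb / 2580 s = 63.259 Mbps.
Audio total: 64 + 320 = 384 kbps = 0.384 Mbps.
Video: 63.259 − 0.384 = 62.875 Mbps.

62.9 Mbps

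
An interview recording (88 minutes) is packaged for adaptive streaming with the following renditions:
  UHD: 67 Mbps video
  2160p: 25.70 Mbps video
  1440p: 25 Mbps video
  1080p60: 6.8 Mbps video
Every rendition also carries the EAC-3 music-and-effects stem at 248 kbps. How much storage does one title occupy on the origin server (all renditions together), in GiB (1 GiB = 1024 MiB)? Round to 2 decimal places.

77.14 GiB

88 min = 5280 s
Audio: 248 kbps = 0.248 Mbps.
Sum of rendition bitrates: (67+0.248) + (25.70+0.248) + (25+0.248) + (6.8+0.248) = 125.492 Mbps.
× 5280 s = 662,598 Mb = 82,825 MB = 77.14 GiB.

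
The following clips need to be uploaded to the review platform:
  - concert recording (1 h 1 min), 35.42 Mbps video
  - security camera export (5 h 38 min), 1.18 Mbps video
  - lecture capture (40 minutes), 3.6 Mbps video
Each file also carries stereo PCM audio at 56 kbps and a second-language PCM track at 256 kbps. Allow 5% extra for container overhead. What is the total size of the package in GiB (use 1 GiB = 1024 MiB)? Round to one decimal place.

Audio total: 56 + 256 = 312 kbps = 0.312 Mbps.
concert recording: 35.732 Mbps × 3660 s × 1.05 = 137318.1 Mb
security camera export: 1.492 Mbps × 20280 s × 1.05 = 31770.6 Mb
lecture capture: 3.912 Mbps × 2400 s × 1.05 = 9858.2 Mb
Total: 178947.0 Mb = 22368.4 MB.
= 20.83 GiB.

20.8 GiB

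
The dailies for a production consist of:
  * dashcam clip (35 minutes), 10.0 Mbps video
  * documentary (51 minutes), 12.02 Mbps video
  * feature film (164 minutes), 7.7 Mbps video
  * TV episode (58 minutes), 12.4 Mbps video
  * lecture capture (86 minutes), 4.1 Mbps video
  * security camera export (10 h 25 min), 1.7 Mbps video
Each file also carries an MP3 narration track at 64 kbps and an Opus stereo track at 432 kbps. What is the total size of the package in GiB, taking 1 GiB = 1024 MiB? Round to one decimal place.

34.0 GiB

Audio total: 64 + 432 = 496 kbps = 0.496 Mbps.
dashcam clip: 10.496 Mbps × 2100 s = 22041.6 Mb
documentary: 12.516 Mbps × 3060 s = 38299.0 Mb
feature film: 8.196 Mbps × 9840 s = 80648.6 Mb
TV episode: 12.896 Mbps × 3480 s = 44878.1 Mb
lecture capture: 4.596 Mbps × 5160 s = 23715.4 Mb
security camera export: 2.196 Mbps × 37500 s = 82350.0 Mb
Total: 291932.6 Mb = 36491.6 MB.
= 33.99 GiB.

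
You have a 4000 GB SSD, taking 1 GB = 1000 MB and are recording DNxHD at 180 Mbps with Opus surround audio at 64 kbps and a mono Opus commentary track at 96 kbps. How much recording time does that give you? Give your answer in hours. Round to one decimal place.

49.3 hours

Audio total: 64 + 96 = 160 kbps = 0.160 Mbps.
Total bitrate: 180 + 0.160 = 180.160 Mbps.
Capacity: 4000 GB = 32,000,000 Mb.
Recording time: 32,000,000 / 180.160 = 177,620 s ≈ 49.3 hours.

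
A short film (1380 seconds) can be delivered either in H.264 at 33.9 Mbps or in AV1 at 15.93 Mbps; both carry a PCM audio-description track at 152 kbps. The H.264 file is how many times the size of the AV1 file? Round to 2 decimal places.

2.12

Audio: 152 kbps = 0.152 Mbps.
H.264: 34.052 Mbps × 1380 s = 46991.8 Mb = 5.874 GB.
AV1: 16.082 Mbps × 1380 s = 22193.2 Mb = 2.774 GB.
Ratio: 5.874 / 2.774 = 2.117.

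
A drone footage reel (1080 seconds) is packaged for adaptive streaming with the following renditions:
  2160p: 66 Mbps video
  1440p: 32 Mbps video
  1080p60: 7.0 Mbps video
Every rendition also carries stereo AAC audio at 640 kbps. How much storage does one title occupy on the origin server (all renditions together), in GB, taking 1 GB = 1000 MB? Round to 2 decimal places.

Audio: 640 kbps = 0.640 Mbps.
Sum of rendition bitrates: (66+0.640) + (32+0.640) + (7.0+0.640) = 106.920 Mbps.
× 1080 s = 115,474 Mb = 14,434 MB = 14.43 GB.

14.43 GB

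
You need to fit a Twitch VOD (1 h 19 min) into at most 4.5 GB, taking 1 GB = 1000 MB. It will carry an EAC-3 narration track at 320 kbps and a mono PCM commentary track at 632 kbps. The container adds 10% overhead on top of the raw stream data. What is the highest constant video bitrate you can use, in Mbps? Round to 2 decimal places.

Budget: 4.5 GB = 36000.0 Mb.
Stream payload after overhead: 36000.0 / 1.10 = 32727.3 Mb.
1 h 19 min = 79 min = 4740 s
Total bitrate budget: 32727.3 Mb / 4740 s = 6.904 Mbps.
Audio total: 320 + 632 = 952 kbps = 0.952 Mbps.
Video: 6.904 − 0.952 = 5.952 Mbps.

5.95 Mbps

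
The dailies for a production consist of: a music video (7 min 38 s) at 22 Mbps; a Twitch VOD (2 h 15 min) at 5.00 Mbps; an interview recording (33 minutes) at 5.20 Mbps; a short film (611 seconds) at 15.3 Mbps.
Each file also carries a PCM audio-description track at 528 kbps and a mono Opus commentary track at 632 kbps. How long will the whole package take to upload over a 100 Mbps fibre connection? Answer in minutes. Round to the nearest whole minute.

14 minutes

Audio total: 528 + 632 = 1160 kbps = 1.160 Mbps.
music video: 23.160 Mbps × 458 s = 10607.3 Mb
Twitch VOD: 6.160 Mbps × 8100 s = 49896.0 Mb
interview recording: 6.360 Mbps × 1980 s = 12592.8 Mb
short film: 16.460 Mbps × 611 s = 10057.1 Mb
Total: 83153.1 Mb = 10394.1 MB.
At 100 Mbps: 83153.1 / 100 = 832 s ≈ 13.9 minutes.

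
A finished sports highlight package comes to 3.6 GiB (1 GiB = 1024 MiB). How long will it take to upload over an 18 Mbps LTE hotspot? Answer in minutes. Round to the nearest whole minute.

File: 3.6 GiB = 30923.8 Mb.
At 18 Mbps: 30923.8 / 18 = 1718.0 s ≈ 28.6 minutes.

29 minutes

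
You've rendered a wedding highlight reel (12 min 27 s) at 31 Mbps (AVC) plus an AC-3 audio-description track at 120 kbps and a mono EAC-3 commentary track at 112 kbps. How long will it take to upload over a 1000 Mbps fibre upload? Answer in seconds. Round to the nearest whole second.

23 seconds

12 min 27 s = 747 s
Audio total: 120 + 112 = 232 kbps = 0.232 Mbps.
Total bitrate: 31.232 Mbps.
File: 31.232 Mbps × 747 s = 23330.3 Mb.
At 1000 Mbps: 23330.3 / 1000 = 23.3 s ≈ 23.3 seconds.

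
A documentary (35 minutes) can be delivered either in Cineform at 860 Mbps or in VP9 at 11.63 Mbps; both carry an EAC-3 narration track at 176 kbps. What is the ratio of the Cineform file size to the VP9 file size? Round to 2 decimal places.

35 min = 2100 s
Audio: 176 kbps = 0.176 Mbps.
Cineform: 860.176 Mbps × 2100 s = 1806369.6 Mb = 210.289 GiB.
VP9: 11.806 Mbps × 2100 s = 24792.6 Mb = 2.886 GiB.
Ratio: 210.289 / 2.886 = 72.859.

72.86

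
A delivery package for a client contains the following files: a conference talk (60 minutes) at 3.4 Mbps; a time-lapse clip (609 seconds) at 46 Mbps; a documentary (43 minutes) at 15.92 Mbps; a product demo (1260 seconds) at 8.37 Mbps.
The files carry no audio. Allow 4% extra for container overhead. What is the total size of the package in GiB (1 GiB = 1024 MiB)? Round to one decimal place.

11.1 GiB

conference talk: 3.400 Mbps × 3600 s × 1.04 = 12729.6 Mb
time-lapse clip: 46.000 Mbps × 609 s × 1.04 = 29134.6 Mb
documentary: 15.920 Mbps × 2580 s × 1.04 = 42716.5 Mb
product demo: 8.370 Mbps × 1260 s × 1.04 = 10968.0 Mb
Total: 95548.8 Mb = 11943.6 MB.
= 11.12 GiB.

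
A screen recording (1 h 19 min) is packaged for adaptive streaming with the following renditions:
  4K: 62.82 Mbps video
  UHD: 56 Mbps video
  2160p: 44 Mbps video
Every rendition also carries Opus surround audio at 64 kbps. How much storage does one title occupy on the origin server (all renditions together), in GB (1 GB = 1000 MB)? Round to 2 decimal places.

1 h 19 min = 79 min = 4740 s
Audio: 64 kbps = 0.064 Mbps.
Sum of rendition bitrates: (62.82+0.064) + (56+0.064) + (44+0.064) = 163.012 Mbps.
× 4740 s = 772,677 Mb = 96,585 MB = 96.58 GB.

96.58 GB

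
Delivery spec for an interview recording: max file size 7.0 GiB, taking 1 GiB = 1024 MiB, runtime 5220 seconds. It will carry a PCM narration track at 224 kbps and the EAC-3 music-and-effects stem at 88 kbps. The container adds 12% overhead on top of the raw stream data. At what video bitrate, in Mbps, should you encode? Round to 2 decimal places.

9.97 Mbps

Budget: 7.0 GiB = 60129.5 Mb.
Stream payload after overhead: 60129.5 / 1.12 = 53687.1 Mb.
Total bitrate budget: 53687.1 Mb / 5220 s = 10.285 Mbps.
Audio total: 224 + 88 = 312 kbps = 0.312 Mbps.
Video: 10.285 − 0.312 = 9.973 Mbps.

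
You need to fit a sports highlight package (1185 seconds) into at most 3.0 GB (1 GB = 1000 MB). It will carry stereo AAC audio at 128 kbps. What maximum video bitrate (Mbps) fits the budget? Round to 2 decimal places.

Budget: 3.0 GB = 24000.0 Mb.
Total bitrate budget: 24000.0 Mb / 1185 s = 20.253 Mbps.
Audio: 128 kbps = 0.128 Mbps.
Video: 20.253 − 0.128 = 20.125 Mbps.

20.13 Mbps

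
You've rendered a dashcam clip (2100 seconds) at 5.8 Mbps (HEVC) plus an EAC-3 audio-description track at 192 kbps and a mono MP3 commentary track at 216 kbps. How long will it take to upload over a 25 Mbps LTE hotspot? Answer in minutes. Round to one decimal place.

Audio total: 192 + 216 = 408 kbps = 0.408 Mbps.
Total bitrate: 6.208 Mbps.
File: 6.208 Mbps × 2100 s = 13036.8 Mb.
At 25 Mbps: 13036.8 / 25 = 521.5 s ≈ 8.69 minutes.

8.7 minutes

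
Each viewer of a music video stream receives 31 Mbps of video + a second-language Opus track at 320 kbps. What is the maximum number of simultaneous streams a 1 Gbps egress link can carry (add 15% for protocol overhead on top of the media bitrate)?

27

Audio: 320 kbps = 0.320 Mbps.
Per-viewer media rate: 31.320 Mbps.
On the wire with 15% overhead: 36.018 Mbps.
1 Gbps = 1,000 Mbps; 1,000 / 36.018 = 27.76 → 27 viewers.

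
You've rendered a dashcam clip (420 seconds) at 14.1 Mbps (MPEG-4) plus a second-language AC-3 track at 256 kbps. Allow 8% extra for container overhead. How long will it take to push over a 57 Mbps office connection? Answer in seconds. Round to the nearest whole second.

Audio: 256 kbps = 0.256 Mbps.
Total bitrate: 14.356 Mbps.
File: 14.356 Mbps × 420 s = 6029.5 Mb.
With 8% container overhead: ×1.08. → 6511.9 Mb.
At 57 Mbps: 6511.9 / 57 = 114.2 s ≈ 114 seconds.

114 seconds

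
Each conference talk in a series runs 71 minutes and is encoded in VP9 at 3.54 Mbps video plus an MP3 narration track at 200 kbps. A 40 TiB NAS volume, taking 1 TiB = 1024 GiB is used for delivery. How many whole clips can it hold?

22083

71 min = 4260 s
Audio: 200 kbps = 0.200 Mbps.
Total bitrate: 3.740 Mbps.
Per item: 3.740 Mbps × 4260 s = 15,932 Mb = 1,992 MB.
Capacity: 40 TiB = 351,843,721 Mb; 22083.54 items → 22083 complete.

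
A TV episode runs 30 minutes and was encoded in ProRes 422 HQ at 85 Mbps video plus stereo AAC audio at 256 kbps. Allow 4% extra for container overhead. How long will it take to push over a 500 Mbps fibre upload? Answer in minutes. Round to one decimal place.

5.3 minutes

30 min = 1800 s
Audio: 256 kbps = 0.256 Mbps.
Total bitrate: 85.256 Mbps.
File: 85.256 Mbps × 1800 s = 153460.8 Mb.
With 4% container overhead: ×1.04. → 159599.2 Mb.
At 500 Mbps: 159599.2 / 500 = 319.2 s ≈ 5.32 minutes.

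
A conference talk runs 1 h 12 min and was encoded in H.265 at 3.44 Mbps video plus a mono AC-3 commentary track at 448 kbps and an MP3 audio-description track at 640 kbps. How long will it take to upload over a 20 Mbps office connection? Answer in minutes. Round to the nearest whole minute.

16 minutes

1 h 12 min = 72 min = 4320 s
Audio total: 448 + 640 = 1088 kbps = 1.088 Mbps.
Total bitrate: 4.528 Mbps.
File: 4.528 Mbps × 4320 s = 19561.0 Mb.
At 20 Mbps: 19561.0 / 20 = 978.0 s ≈ 16.3 minutes.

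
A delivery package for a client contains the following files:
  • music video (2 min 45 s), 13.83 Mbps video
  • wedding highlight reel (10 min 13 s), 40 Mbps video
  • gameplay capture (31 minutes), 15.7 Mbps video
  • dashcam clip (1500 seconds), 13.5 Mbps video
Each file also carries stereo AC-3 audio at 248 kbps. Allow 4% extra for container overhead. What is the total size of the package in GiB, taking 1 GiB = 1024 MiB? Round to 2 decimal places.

Audio: 248 kbps = 0.248 Mbps.
music video: 14.078 Mbps × 165 s × 1.04 = 2415.8 Mb
wedding highlight reel: 40.248 Mbps × 613 s × 1.04 = 25658.9 Mb
gameplay capture: 15.948 Mbps × 1860 s × 1.04 = 30849.8 Mb
dashcam clip: 13.748 Mbps × 1500 s × 1.04 = 21446.9 Mb
Total: 80371.4 Mb = 10046.4 MB.
= 9.356 GiB.

9.36 GiB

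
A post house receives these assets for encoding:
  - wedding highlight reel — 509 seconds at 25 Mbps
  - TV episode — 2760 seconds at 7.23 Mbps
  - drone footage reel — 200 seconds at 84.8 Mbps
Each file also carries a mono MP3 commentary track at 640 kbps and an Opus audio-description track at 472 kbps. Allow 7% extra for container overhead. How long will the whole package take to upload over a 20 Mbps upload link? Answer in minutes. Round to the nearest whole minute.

Audio total: 640 + 472 = 1112 kbps = 1.112 Mbps.
wedding highlight reel: 26.112 Mbps × 509 s × 1.07 = 14221.4 Mb
TV episode: 8.342 Mbps × 2760 s × 1.07 = 24635.6 Mb
drone footage reel: 85.912 Mbps × 200 s × 1.07 = 18385.2 Mb
Total: 57242.1 Mb = 7155.3 MB.
At 20 Mbps: 57242.1 / 20 = 2862 s ≈ 47.7 minutes.

48 minutes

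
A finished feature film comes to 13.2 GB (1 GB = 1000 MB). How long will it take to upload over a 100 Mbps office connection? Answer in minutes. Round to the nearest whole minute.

File: 13.2 GB = 105600.0 Mb.
At 100 Mbps: 105600.0 / 100 = 1056.0 s ≈ 17.6 minutes.

18 minutes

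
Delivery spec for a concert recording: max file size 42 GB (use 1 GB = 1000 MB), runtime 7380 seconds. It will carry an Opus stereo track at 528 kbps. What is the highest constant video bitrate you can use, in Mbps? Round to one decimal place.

Budget: 42 GB = 336000.0 Mb.
Total bitrate budget: 336000.0 Mb / 7380 s = 45.528 Mbps.
Audio: 528 kbps = 0.528 Mbps.
Video: 45.528 − 0.528 = 45.000 Mbps.

45.0 Mbps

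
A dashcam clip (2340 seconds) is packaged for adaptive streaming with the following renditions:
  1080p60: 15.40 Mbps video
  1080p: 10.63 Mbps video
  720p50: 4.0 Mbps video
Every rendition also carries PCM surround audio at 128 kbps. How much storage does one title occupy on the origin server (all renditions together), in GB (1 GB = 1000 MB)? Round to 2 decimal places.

Audio: 128 kbps = 0.128 Mbps.
Sum of rendition bitrates: (15.40+0.128) + (10.63+0.128) + (4.0+0.128) = 30.414 Mbps.
× 2340 s = 71,169 Mb = 8,896 MB = 8.896 GB.

8.90 GB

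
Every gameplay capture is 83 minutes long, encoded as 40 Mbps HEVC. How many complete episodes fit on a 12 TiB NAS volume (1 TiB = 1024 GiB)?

83 min = 4980 s
Per item: 40.000 Mbps × 4980 s = 199,200 Mb = 24,900 MB.
Capacity: 12 TiB = 105,553,116 Mb; 529.89 items → 529 complete.

529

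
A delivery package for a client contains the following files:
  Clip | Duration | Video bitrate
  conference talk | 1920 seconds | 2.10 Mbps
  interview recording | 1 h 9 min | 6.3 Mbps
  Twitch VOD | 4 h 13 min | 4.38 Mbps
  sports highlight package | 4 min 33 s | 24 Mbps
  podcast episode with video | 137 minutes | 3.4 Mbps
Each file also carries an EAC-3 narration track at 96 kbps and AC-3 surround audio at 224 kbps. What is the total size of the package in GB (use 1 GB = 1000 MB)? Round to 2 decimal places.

Audio total: 96 + 224 = 320 kbps = 0.320 Mbps.
conference talk: 2.420 Mbps × 1920 s = 4646.4 Mb
interview recording: 6.620 Mbps × 4140 s = 27406.8 Mb
Twitch VOD: 4.700 Mbps × 15180 s = 71346.0 Mb
sports highlight package: 24.320 Mbps × 273 s = 6639.4 Mb
podcast episode with video: 3.720 Mbps × 8220 s = 30578.4 Mb
Total: 140617.0 Mb = 17577.1 MB.
= 17.58 GB.

17.58 GB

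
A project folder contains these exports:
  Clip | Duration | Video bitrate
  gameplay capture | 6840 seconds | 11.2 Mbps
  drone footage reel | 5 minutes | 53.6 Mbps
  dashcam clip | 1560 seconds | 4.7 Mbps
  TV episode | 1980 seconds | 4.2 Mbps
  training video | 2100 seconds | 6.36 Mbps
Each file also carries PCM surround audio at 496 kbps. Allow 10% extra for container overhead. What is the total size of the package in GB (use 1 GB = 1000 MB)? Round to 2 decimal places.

Audio: 496 kbps = 0.496 Mbps.
gameplay capture: 11.696 Mbps × 6840 s × 1.10 = 88000.7 Mb
drone footage reel: 54.096 Mbps × 300 s × 1.10 = 17851.7 Mb
dashcam clip: 5.196 Mbps × 1560 s × 1.10 = 8916.3 Mb
TV episode: 4.696 Mbps × 1980 s × 1.10 = 10227.9 Mb
training video: 6.856 Mbps × 2100 s × 1.10 = 15837.4 Mb
Total: 140834.0 Mb = 17604.2 MB.
= 17.60 GB.

17.60 GB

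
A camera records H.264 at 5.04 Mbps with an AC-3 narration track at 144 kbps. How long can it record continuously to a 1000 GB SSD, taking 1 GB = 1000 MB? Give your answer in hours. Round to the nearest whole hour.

Audio: 144 kbps = 0.144 Mbps.
Total bitrate: 5.04 + 0.144 = 5.184 Mbps.
Capacity: 1000 GB = 8,000,000 Mb.
Recording time: 8,000,000 / 5.184 = 1,543,210 s ≈ 429 hours.

429 hours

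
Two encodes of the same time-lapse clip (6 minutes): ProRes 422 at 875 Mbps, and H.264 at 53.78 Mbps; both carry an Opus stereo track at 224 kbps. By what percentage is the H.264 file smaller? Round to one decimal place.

93.8%

6 min = 360 s
Audio: 224 kbps = 0.224 Mbps.
ProRes 422: 875.224 Mbps × 360 s = 315080.6 Mb = 39.385 GB.
H.264: 54.004 Mbps × 360 s = 19441.4 Mb = 2.430 GB.
Reduction: (1 − 2.430/39.385) × 100 = 93.83%.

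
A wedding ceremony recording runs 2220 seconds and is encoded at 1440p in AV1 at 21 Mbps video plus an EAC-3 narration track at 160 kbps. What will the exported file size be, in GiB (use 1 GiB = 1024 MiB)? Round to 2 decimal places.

5.47 GiB

Audio: 160 kbps = 0.160 Mbps.
Total bitrate: 21 + 0.160 = 21.160 Mbps.
Stream data: 21.160 Mbps × 2220 s = 46975.2 Mb.
46,975 Mb = 5,871,900,000 bytes ÷ 1,073,741,824 = 5.469 GiB.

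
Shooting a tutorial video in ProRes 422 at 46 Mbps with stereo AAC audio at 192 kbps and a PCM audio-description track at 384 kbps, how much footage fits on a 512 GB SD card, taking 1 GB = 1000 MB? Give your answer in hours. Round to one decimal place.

24.4 hours

Audio total: 192 + 384 = 576 kbps = 0.576 Mbps.
Total bitrate: 46 + 0.576 = 46.576 Mbps.
Capacity: 512 GB = 4,096,000 Mb.
Recording time: 4,096,000 / 46.576 = 87,942 s ≈ 24.4 hours.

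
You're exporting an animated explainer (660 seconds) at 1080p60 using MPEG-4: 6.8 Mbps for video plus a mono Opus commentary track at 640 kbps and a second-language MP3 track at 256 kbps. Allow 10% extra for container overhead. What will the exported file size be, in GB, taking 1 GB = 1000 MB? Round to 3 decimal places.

0.698 GB

Audio total: 640 + 256 = 896 kbps = 0.896 Mbps.
Total bitrate: 6.8 + 0.896 = 7.696 Mbps.
Stream data: 7.696 Mbps × 660 s = 5079.4 Mb.
With 10% container overhead: ×1.10.
5,587 Mb ÷ 8 = 698.4 MB → 0.6984 GB.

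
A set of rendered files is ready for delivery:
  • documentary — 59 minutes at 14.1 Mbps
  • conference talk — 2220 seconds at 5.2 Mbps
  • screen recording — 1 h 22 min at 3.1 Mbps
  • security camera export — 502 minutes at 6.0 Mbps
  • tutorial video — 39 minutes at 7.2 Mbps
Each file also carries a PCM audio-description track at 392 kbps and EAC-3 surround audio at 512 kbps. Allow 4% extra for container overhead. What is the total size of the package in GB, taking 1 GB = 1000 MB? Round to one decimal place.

Audio total: 392 + 512 = 904 kbps = 0.904 Mbps.
documentary: 15.004 Mbps × 3540 s × 1.04 = 55238.7 Mb
conference talk: 6.104 Mbps × 2220 s × 1.04 = 14092.9 Mb
screen recording: 4.004 Mbps × 4920 s × 1.04 = 20487.7 Mb
security camera export: 6.904 Mbps × 30120 s × 1.04 = 216266.4 Mb
tutorial video: 8.104 Mbps × 2340 s × 1.04 = 19721.9 Mb
Total: 325807.6 Mb = 40726.0 MB.
= 40.73 GB.

40.7 GB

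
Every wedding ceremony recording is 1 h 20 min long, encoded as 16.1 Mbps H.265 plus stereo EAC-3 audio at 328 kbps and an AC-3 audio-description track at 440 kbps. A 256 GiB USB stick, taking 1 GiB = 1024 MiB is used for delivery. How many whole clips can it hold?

27

1 h 20 min = 80 min = 4800 s
Audio total: 328 + 440 = 768 kbps = 0.768 Mbps.
Total bitrate: 16.868 Mbps.
Per item: 16.868 Mbps × 4800 s = 80,966 Mb = 10,121 MB.
Capacity: 256 GiB = 2,199,023 Mb; 27.16 items → 27 complete.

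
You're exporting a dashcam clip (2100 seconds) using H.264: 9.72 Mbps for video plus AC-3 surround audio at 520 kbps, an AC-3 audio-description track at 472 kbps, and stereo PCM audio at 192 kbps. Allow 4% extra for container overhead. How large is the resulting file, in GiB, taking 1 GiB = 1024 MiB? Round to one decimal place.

Audio total: 520 + 472 + 192 = 1184 kbps = 1.184 Mbps.
Total bitrate: 9.72 + 1.184 = 10.904 Mbps.
Stream data: 10.904 Mbps × 2100 s = 22898.4 Mb.
With 4% container overhead: ×1.04.
23,814 Mb = 2,976,792,000 bytes ÷ 1,073,741,824 = 2.772 GiB.

2.8 GiB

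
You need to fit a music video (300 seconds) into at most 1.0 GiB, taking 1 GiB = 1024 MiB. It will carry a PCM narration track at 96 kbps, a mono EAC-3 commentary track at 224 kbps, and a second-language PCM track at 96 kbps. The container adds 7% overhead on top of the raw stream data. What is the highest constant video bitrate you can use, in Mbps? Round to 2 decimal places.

Budget: 1.0 GiB = 8589.9 Mb.
Stream payload after overhead: 8589.9 / 1.07 = 8028.0 Mb.
Total bitrate budget: 8028.0 Mb / 300 s = 26.760 Mbps.
Audio total: 96 + 224 + 96 = 416 kbps = 0.416 Mbps.
Video: 26.760 − 0.416 = 26.344 Mbps.

26.34 Mbps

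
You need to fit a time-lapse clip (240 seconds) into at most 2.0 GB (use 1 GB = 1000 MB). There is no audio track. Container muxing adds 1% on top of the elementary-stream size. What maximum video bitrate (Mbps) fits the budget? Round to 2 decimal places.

66.01 Mbps

Budget: 2.0 GB = 16000.0 Mb.
Stream payload after overhead: 16000.0 / 1.01 = 15841.6 Mb.
Total bitrate budget: 15841.6 Mb / 240 s = 66.007 Mbps.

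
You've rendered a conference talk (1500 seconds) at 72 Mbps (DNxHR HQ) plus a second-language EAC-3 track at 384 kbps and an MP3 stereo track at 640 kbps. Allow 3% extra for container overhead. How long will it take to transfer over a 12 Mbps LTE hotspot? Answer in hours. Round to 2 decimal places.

2.61 hours

Audio total: 384 + 640 = 1024 kbps = 1.024 Mbps.
Total bitrate: 73.024 Mbps.
File: 73.024 Mbps × 1500 s = 109536.0 Mb.
With 3% container overhead: ×1.03. → 112822.1 Mb.
At 12 Mbps: 112822.1 / 12 = 9401.8 s ≈ 2.61 hours.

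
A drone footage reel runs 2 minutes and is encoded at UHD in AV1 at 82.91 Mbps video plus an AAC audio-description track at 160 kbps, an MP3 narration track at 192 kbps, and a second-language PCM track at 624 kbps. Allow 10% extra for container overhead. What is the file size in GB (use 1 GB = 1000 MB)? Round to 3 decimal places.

2 min = 120 s
Audio total: 160 + 192 + 624 = 976 kbps = 0.976 Mbps.
Total bitrate: 82.91 + 0.976 = 83.886 Mbps.
Stream data: 83.886 Mbps × 120 s = 10066.3 Mb.
With 10% container overhead: ×1.10.
11,073 Mb ÷ 8 = 1,384 MB → 1.384 GB.

1.384 GB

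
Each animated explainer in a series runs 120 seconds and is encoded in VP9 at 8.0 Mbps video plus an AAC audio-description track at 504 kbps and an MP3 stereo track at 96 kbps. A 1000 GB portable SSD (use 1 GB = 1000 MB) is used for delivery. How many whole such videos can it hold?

Audio total: 504 + 96 = 600 kbps = 0.600 Mbps.
Total bitrate: 8.600 Mbps.
Per item: 8.600 Mbps × 120 s = 1,032 Mb = 129.0 MB.
Capacity: 1000 GB = 8,000,000 Mb; 7751.94 items → 7751 complete.

7751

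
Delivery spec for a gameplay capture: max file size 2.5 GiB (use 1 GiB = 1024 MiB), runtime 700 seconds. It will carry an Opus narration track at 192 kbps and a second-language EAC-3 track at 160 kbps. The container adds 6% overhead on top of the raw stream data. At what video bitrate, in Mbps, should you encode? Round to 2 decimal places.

Budget: 2.5 GiB = 21474.8 Mb.
Stream payload after overhead: 21474.8 / 1.06 = 20259.3 Mb.
Total bitrate budget: 20259.3 Mb / 700 s = 28.942 Mbps.
Audio total: 192 + 160 = 352 kbps = 0.352 Mbps.
Video: 28.942 − 0.352 = 28.590 Mbps.

28.59 Mbps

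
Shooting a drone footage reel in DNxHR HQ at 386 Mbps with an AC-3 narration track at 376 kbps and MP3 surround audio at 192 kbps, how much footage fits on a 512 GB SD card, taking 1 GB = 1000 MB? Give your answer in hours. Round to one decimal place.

2.9 hours

Audio total: 376 + 192 = 568 kbps = 0.568 Mbps.
Total bitrate: 386 + 0.568 = 386.568 Mbps.
Capacity: 512 GB = 4,096,000 Mb.
Recording time: 4,096,000 / 386.568 = 10,596 s ≈ 2.94 hours.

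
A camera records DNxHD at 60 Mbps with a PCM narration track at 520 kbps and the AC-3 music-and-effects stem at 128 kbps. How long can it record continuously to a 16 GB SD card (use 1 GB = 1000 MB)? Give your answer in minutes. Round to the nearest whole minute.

35 minutes

Audio total: 520 + 128 = 648 kbps = 0.648 Mbps.
Total bitrate: 60 + 0.648 = 60.648 Mbps.
Capacity: 16 GB = 128,000 Mb.
Recording time: 128,000 / 60.648 = 2,111 s ≈ 35.2 minutes.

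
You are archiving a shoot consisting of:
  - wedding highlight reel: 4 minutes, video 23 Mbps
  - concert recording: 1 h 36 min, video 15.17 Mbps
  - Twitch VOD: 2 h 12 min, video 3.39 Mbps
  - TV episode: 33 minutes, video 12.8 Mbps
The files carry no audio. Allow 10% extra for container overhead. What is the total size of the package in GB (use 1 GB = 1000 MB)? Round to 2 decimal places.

wedding highlight reel: 23.000 Mbps × 240 s × 1.10 = 6072.0 Mb
concert recording: 15.170 Mbps × 5760 s × 1.10 = 96117.1 Mb
Twitch VOD: 3.390 Mbps × 7920 s × 1.10 = 29533.7 Mb
TV episode: 12.800 Mbps × 1980 s × 1.10 = 27878.4 Mb
Total: 159601.2 Mb = 19950.2 MB.
= 19.95 GB.

19.95 GB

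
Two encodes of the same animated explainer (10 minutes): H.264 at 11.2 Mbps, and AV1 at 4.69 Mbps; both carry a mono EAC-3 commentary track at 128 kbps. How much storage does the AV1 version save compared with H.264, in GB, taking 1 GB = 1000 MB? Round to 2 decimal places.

10 min = 600 s
Audio: 128 kbps = 0.128 Mbps.
H.264: 11.328 Mbps × 600 s = 6796.8 Mb = 0.850 GB.
AV1: 4.818 Mbps × 600 s = 2890.8 Mb = 0.361 GB.
Saving: 0.850 − 0.361 = 0.488 GB.

0.49 GB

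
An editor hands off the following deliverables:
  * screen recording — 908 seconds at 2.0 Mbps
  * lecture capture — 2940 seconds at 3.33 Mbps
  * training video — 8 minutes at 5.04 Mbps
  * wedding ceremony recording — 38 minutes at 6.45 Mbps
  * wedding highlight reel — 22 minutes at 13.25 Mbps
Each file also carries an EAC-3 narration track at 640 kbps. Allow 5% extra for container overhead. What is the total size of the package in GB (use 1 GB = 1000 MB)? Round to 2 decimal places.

6.73 GB

Audio: 640 kbps = 0.640 Mbps.
screen recording: 2.640 Mbps × 908 s × 1.05 = 2517.0 Mb
lecture capture: 3.970 Mbps × 2940 s × 1.05 = 12255.4 Mb
training video: 5.680 Mbps × 480 s × 1.05 = 2862.7 Mb
wedding ceremony recording: 7.090 Mbps × 2280 s × 1.05 = 16973.5 Mb
wedding highlight reel: 13.890 Mbps × 1320 s × 1.05 = 19251.5 Mb
Total: 53860.1 Mb = 6732.5 MB.
= 6.733 GB.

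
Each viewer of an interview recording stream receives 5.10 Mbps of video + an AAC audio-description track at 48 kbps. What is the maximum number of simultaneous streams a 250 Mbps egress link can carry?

Audio: 48 kbps = 0.048 Mbps.
Per-viewer media rate: 5.148 Mbps.
250 Mbps = 250.0 Mbps; 250.0 / 5.148 = 48.56 → 48 viewers.

48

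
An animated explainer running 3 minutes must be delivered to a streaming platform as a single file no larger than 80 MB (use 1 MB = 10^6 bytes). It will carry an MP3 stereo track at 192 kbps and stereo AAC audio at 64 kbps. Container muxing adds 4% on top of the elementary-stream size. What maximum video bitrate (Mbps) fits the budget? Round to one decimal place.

3.2 Mbps

Budget: 80 MB = 640.0 Mb.
Stream payload after overhead: 640.0 / 1.04 = 615.4 Mb.
3 min = 180 s
Total bitrate budget: 615.4 Mb / 180 s = 3.419 Mbps.
Audio total: 192 + 64 = 256 kbps = 0.256 Mbps.
Video: 3.419 − 0.256 = 3.163 Mbps.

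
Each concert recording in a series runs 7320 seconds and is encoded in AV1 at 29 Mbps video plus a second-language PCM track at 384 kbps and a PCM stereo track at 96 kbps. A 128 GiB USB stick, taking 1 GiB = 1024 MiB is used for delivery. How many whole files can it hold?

5

Audio total: 384 + 96 = 480 kbps = 0.480 Mbps.
Total bitrate: 29.480 Mbps.
Per item: 29.480 Mbps × 7320 s = 215,794 Mb = 26,974 MB.
Capacity: 128 GiB = 1,099,512 Mb; 5.10 items → 5 complete.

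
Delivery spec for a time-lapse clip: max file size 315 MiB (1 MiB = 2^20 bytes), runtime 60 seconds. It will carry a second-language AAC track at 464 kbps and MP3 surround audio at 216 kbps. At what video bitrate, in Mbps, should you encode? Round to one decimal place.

Budget: 315 MiB = 2642.4 Mb.
Total bitrate budget: 2642.4 Mb / 60 s = 44.040 Mbps.
Audio total: 464 + 216 = 680 kbps = 0.680 Mbps.
Video: 44.040 − 0.680 = 43.360 Mbps.

43.4 Mbps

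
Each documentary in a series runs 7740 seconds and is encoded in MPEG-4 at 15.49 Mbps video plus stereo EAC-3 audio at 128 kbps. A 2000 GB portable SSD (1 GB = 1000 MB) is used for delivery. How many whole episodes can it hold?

132

Audio: 128 kbps = 0.128 Mbps.
Total bitrate: 15.618 Mbps.
Per item: 15.618 Mbps × 7740 s = 120,883 Mb = 15,110 MB.
Capacity: 2000 GB = 16,000,000 Mb; 132.36 items → 132 complete.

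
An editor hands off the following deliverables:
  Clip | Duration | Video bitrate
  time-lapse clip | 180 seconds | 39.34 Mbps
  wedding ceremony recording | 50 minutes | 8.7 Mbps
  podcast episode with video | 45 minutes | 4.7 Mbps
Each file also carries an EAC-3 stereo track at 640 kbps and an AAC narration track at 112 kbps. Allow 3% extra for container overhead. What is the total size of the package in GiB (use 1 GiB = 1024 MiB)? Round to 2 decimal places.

Audio total: 640 + 112 = 752 kbps = 0.752 Mbps.
time-lapse clip: 40.092 Mbps × 180 s × 1.03 = 7433.1 Mb
wedding ceremony recording: 9.452 Mbps × 3000 s × 1.03 = 29206.7 Mb
podcast episode with video: 5.452 Mbps × 2700 s × 1.03 = 15162.0 Mb
Total: 51801.7 Mb = 6475.2 MB.
= 6.031 GiB.

6.03 GiB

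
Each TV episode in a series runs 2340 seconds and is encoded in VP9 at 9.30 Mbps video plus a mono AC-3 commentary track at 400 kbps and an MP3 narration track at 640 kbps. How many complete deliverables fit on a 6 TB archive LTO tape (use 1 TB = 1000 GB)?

1983

Audio total: 400 + 640 = 1040 kbps = 1.040 Mbps.
Total bitrate: 10.340 Mbps.
Per item: 10.340 Mbps × 2340 s = 24,196 Mb = 3,024 MB.
Capacity: 6 TB = 48,000,000 Mb; 1983.83 items → 1983 complete.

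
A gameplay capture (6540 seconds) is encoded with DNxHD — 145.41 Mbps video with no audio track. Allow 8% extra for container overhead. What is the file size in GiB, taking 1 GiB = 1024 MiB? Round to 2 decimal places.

119.57 GiB

Total bitrate: 145.41 Mbps.
Stream data: 145.410 Mbps × 6540 s = 950981.4 Mb.
With 8% container overhead: ×1.08.
1,027,060 Mb = 128,382,489,000 bytes ÷ 1,073,741,824 = 119.6 GiB.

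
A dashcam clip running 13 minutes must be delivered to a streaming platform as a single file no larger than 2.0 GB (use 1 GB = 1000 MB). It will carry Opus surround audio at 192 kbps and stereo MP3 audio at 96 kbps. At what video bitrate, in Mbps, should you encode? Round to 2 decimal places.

Budget: 2.0 GB = 16000.0 Mb.
13 min = 780 s
Total bitrate budget: 16000.0 Mb / 780 s = 20.513 Mbps.
Audio total: 192 + 96 = 288 kbps = 0.288 Mbps.
Video: 20.513 − 0.288 = 20.225 Mbps.

20.22 Mbps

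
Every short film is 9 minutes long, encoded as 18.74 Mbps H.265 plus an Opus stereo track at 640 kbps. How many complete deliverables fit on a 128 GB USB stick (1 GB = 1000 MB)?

97

9 min = 540 s
Audio: 640 kbps = 0.640 Mbps.
Total bitrate: 19.380 Mbps.
Per item: 19.380 Mbps × 540 s = 10,465 Mb = 1,308 MB.
Capacity: 128 GB = 1,024,000 Mb; 97.85 items → 97 complete.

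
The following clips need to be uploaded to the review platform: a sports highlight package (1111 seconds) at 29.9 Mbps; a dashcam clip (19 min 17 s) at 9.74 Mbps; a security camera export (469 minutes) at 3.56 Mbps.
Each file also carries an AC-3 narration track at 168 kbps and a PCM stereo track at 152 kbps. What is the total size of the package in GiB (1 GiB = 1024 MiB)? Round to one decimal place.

Audio total: 168 + 152 = 320 kbps = 0.320 Mbps.
sports highlight package: 30.220 Mbps × 1111 s = 33574.4 Mb
dashcam clip: 10.060 Mbps × 1157 s = 11639.4 Mb
security camera export: 3.880 Mbps × 28140 s = 109183.2 Mb
Total: 154397.0 Mb = 19299.6 MB.
= 17.97 GiB.

18.0 GiB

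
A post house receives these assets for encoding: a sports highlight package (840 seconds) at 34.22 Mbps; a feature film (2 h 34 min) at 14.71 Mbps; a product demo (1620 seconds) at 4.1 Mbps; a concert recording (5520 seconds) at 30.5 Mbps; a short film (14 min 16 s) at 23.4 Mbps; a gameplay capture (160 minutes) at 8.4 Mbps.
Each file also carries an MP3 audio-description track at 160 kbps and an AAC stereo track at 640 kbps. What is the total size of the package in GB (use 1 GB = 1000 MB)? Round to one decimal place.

57.8 GB

Audio total: 160 + 640 = 800 kbps = 0.800 Mbps.
sports highlight package: 35.020 Mbps × 840 s = 29416.8 Mb
feature film: 15.510 Mbps × 9240 s = 143312.4 Mb
product demo: 4.900 Mbps × 1620 s = 7938.0 Mb
concert recording: 31.300 Mbps × 5520 s = 172776.0 Mb
short film: 24.200 Mbps × 856 s = 20715.2 Mb
gameplay capture: 9.200 Mbps × 9600 s = 88320.0 Mb
Total: 462478.4 Mb = 57809.8 MB.
= 57.81 GB.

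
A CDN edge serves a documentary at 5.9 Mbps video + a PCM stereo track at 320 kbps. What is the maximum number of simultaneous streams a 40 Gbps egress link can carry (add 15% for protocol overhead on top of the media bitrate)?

Audio: 320 kbps = 0.320 Mbps.
Per-viewer media rate: 6.220 Mbps.
On the wire with 15% overhead: 7.153 Mbps.
40 Gbps = 40,000 Mbps; 40,000 / 7.153 = 5592.06 → 5592 viewers.

5592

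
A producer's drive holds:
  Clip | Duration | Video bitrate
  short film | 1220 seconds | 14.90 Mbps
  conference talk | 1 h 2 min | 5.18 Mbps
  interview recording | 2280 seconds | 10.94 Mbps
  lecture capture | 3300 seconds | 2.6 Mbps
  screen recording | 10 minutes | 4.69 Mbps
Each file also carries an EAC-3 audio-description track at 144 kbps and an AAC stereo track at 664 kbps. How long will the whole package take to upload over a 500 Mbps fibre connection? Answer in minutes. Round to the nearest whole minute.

Audio total: 144 + 664 = 808 kbps = 0.808 Mbps.
short film: 15.708 Mbps × 1220 s = 19163.8 Mb
conference talk: 5.988 Mbps × 3720 s = 22275.4 Mb
interview recording: 11.748 Mbps × 2280 s = 26785.4 Mb
lecture capture: 3.408 Mbps × 3300 s = 11246.4 Mb
screen recording: 5.498 Mbps × 600 s = 3298.8 Mb
Total: 82769.8 Mb = 10346.2 MB.
At 500 Mbps: 82769.8 / 500 = 166 s ≈ 2.76 minutes.

3 minutes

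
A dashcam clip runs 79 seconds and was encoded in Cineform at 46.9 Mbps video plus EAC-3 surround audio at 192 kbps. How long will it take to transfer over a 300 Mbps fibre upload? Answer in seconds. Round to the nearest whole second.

Audio: 192 kbps = 0.192 Mbps.
Total bitrate: 47.092 Mbps.
File: 47.092 Mbps × 79 s = 3720.3 Mb.
At 300 Mbps: 3720.3 / 300 = 12.4 s ≈ 12.4 seconds.

12 seconds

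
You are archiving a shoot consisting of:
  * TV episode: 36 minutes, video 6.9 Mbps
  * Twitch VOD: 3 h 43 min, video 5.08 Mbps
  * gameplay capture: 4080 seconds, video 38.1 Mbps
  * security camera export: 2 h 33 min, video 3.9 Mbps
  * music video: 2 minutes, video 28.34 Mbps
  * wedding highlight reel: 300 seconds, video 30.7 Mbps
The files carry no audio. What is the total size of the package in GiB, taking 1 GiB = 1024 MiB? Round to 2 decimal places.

TV episode: 6.900 Mbps × 2160 s = 14904.0 Mb
Twitch VOD: 5.080 Mbps × 13380 s = 67970.4 Mb
gameplay capture: 38.100 Mbps × 4080 s = 155448.0 Mb
security camera export: 3.900 Mbps × 9180 s = 35802.0 Mb
music video: 28.340 Mbps × 120 s = 3400.8 Mb
wedding highlight reel: 30.700 Mbps × 300 s = 9210.0 Mb
Total: 286735.2 Mb = 35841.9 MB.
= 33.38 GiB.

33.38 GiB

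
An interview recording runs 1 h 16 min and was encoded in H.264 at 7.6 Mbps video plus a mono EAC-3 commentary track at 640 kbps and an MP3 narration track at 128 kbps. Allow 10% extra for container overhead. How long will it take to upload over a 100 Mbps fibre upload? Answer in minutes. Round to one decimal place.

1 h 16 min = 76 min = 4560 s
Audio total: 640 + 128 = 768 kbps = 0.768 Mbps.
Total bitrate: 8.368 Mbps.
File: 8.368 Mbps × 4560 s = 38158.1 Mb.
With 10% container overhead: ×1.10. → 41973.9 Mb.
At 100 Mbps: 41973.9 / 100 = 419.7 s ≈ 7 minutes.

7.0 minutes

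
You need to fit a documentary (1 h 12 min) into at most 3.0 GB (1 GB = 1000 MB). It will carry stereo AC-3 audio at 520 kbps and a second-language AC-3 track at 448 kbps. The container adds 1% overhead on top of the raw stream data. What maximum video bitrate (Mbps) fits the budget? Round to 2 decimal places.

Budget: 3.0 GB = 24000.0 Mb.
Stream payload after overhead: 24000.0 / 1.01 = 23762.4 Mb.
1 h 12 min = 72 min = 4320 s
Total bitrate budget: 23762.4 Mb / 4320 s = 5.501 Mbps.
Audio total: 520 + 448 = 968 kbps = 0.968 Mbps.
Video: 5.501 − 0.968 = 4.533 Mbps.

4.53 Mbps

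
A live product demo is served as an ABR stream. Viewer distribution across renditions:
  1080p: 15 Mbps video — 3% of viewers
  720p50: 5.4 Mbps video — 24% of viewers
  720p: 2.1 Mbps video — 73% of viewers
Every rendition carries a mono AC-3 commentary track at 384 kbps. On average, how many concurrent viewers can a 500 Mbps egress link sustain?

136

Audio: 384 kbps = 0.384 Mbps.
Average per-viewer bitrate: 0.03×15.384 + 0.24×5.784 + 0.73×2.484 = 3.663 Mbps.
500 Mbps = 500.0 Mbps; 500.0 / 3.663 = 136.50 → 136.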